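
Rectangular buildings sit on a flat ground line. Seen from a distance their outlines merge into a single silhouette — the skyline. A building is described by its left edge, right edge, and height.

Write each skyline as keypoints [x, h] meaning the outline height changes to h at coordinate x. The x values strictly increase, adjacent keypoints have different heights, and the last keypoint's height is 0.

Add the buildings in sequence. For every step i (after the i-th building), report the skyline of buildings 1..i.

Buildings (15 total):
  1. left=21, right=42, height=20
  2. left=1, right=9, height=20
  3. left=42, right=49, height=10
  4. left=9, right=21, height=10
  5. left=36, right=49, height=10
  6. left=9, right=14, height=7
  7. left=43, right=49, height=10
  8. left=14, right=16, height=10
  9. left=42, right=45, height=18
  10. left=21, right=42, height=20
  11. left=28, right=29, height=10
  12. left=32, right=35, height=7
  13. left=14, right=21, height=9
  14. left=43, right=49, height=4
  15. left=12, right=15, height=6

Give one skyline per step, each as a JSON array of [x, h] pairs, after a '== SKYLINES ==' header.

== SKYLINES ==
[[21,20],[42,0]]
[[1,20],[9,0],[21,20],[42,0]]
[[1,20],[9,0],[21,20],[42,10],[49,0]]
[[1,20],[9,10],[21,20],[42,10],[49,0]]
[[1,20],[9,10],[21,20],[42,10],[49,0]]
[[1,20],[9,10],[21,20],[42,10],[49,0]]
[[1,20],[9,10],[21,20],[42,10],[49,0]]
[[1,20],[9,10],[21,20],[42,10],[49,0]]
[[1,20],[9,10],[21,20],[42,18],[45,10],[49,0]]
[[1,20],[9,10],[21,20],[42,18],[45,10],[49,0]]
[[1,20],[9,10],[21,20],[42,18],[45,10],[49,0]]
[[1,20],[9,10],[21,20],[42,18],[45,10],[49,0]]
[[1,20],[9,10],[21,20],[42,18],[45,10],[49,0]]
[[1,20],[9,10],[21,20],[42,18],[45,10],[49,0]]
[[1,20],[9,10],[21,20],[42,18],[45,10],[49,0]]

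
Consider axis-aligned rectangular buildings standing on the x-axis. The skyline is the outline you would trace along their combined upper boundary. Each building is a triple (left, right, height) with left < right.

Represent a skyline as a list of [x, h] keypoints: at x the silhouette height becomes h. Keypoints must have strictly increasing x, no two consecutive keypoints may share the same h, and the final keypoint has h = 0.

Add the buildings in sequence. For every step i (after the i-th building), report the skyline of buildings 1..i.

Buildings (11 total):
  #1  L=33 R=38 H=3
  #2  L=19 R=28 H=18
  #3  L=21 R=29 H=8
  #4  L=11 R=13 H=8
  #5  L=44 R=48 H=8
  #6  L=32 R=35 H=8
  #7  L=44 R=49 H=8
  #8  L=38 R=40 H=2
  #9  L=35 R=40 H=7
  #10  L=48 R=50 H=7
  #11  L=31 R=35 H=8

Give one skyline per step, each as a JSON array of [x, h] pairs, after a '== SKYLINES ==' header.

== SKYLINES ==
[[33,3],[38,0]]
[[19,18],[28,0],[33,3],[38,0]]
[[19,18],[28,8],[29,0],[33,3],[38,0]]
[[11,8],[13,0],[19,18],[28,8],[29,0],[33,3],[38,0]]
[[11,8],[13,0],[19,18],[28,8],[29,0],[33,3],[38,0],[44,8],[48,0]]
[[11,8],[13,0],[19,18],[28,8],[29,0],[32,8],[35,3],[38,0],[44,8],[48,0]]
[[11,8],[13,0],[19,18],[28,8],[29,0],[32,8],[35,3],[38,0],[44,8],[49,0]]
[[11,8],[13,0],[19,18],[28,8],[29,0],[32,8],[35,3],[38,2],[40,0],[44,8],[49,0]]
[[11,8],[13,0],[19,18],[28,8],[29,0],[32,8],[35,7],[40,0],[44,8],[49,0]]
[[11,8],[13,0],[19,18],[28,8],[29,0],[32,8],[35,7],[40,0],[44,8],[49,7],[50,0]]
[[11,8],[13,0],[19,18],[28,8],[29,0],[31,8],[35,7],[40,0],[44,8],[49,7],[50,0]]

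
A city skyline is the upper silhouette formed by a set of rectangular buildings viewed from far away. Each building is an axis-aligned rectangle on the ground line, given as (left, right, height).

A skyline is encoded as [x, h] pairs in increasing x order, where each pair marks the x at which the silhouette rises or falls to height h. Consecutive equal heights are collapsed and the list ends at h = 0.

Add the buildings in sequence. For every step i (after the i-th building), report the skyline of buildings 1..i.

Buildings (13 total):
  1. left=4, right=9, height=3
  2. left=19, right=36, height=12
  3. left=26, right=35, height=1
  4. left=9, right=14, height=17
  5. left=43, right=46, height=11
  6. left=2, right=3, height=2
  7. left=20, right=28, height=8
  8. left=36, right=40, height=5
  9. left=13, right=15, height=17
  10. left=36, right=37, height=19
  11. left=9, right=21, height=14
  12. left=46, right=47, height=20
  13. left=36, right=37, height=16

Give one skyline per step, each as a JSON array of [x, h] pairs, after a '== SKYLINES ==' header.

== SKYLINES ==
[[4,3],[9,0]]
[[4,3],[9,0],[19,12],[36,0]]
[[4,3],[9,0],[19,12],[36,0]]
[[4,3],[9,17],[14,0],[19,12],[36,0]]
[[4,3],[9,17],[14,0],[19,12],[36,0],[43,11],[46,0]]
[[2,2],[3,0],[4,3],[9,17],[14,0],[19,12],[36,0],[43,11],[46,0]]
[[2,2],[3,0],[4,3],[9,17],[14,0],[19,12],[36,0],[43,11],[46,0]]
[[2,2],[3,0],[4,3],[9,17],[14,0],[19,12],[36,5],[40,0],[43,11],[46,0]]
[[2,2],[3,0],[4,3],[9,17],[15,0],[19,12],[36,5],[40,0],[43,11],[46,0]]
[[2,2],[3,0],[4,3],[9,17],[15,0],[19,12],[36,19],[37,5],[40,0],[43,11],[46,0]]
[[2,2],[3,0],[4,3],[9,17],[15,14],[21,12],[36,19],[37,5],[40,0],[43,11],[46,0]]
[[2,2],[3,0],[4,3],[9,17],[15,14],[21,12],[36,19],[37,5],[40,0],[43,11],[46,20],[47,0]]
[[2,2],[3,0],[4,3],[9,17],[15,14],[21,12],[36,19],[37,5],[40,0],[43,11],[46,20],[47,0]]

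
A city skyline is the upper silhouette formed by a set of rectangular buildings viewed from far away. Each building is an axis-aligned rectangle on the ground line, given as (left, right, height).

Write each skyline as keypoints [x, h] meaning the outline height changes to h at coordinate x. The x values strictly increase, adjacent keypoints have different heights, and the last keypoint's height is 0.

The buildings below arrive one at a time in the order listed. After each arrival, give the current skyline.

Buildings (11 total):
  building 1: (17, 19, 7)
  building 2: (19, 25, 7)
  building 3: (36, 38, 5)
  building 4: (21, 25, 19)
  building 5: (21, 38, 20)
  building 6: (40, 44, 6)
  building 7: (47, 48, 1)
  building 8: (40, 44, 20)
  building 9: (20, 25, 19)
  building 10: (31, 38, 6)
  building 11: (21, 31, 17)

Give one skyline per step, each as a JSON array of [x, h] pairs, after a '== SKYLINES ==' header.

== SKYLINES ==
[[17,7],[19,0]]
[[17,7],[25,0]]
[[17,7],[25,0],[36,5],[38,0]]
[[17,7],[21,19],[25,0],[36,5],[38,0]]
[[17,7],[21,20],[38,0]]
[[17,7],[21,20],[38,0],[40,6],[44,0]]
[[17,7],[21,20],[38,0],[40,6],[44,0],[47,1],[48,0]]
[[17,7],[21,20],[38,0],[40,20],[44,0],[47,1],[48,0]]
[[17,7],[20,19],[21,20],[38,0],[40,20],[44,0],[47,1],[48,0]]
[[17,7],[20,19],[21,20],[38,0],[40,20],[44,0],[47,1],[48,0]]
[[17,7],[20,19],[21,20],[38,0],[40,20],[44,0],[47,1],[48,0]]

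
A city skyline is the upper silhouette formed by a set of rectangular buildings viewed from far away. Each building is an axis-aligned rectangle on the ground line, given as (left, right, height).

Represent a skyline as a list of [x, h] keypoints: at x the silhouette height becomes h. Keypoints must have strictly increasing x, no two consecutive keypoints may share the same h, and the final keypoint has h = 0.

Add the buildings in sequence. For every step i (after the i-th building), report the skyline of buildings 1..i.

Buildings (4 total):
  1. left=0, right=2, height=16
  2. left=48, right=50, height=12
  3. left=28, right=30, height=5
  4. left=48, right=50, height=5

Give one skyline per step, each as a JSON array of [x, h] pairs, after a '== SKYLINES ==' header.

== SKYLINES ==
[[0,16],[2,0]]
[[0,16],[2,0],[48,12],[50,0]]
[[0,16],[2,0],[28,5],[30,0],[48,12],[50,0]]
[[0,16],[2,0],[28,5],[30,0],[48,12],[50,0]]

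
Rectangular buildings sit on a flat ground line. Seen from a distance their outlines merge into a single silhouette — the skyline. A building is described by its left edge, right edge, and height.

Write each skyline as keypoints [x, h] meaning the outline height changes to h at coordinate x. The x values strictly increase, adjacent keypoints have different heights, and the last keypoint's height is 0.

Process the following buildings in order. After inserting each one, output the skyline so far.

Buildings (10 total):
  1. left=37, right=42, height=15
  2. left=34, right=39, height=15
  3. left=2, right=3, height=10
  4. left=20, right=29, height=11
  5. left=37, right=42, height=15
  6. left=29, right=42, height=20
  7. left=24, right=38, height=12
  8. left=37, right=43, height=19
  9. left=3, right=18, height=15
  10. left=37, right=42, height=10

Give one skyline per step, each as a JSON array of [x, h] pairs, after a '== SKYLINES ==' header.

== SKYLINES ==
[[37,15],[42,0]]
[[34,15],[42,0]]
[[2,10],[3,0],[34,15],[42,0]]
[[2,10],[3,0],[20,11],[29,0],[34,15],[42,0]]
[[2,10],[3,0],[20,11],[29,0],[34,15],[42,0]]
[[2,10],[3,0],[20,11],[29,20],[42,0]]
[[2,10],[3,0],[20,11],[24,12],[29,20],[42,0]]
[[2,10],[3,0],[20,11],[24,12],[29,20],[42,19],[43,0]]
[[2,10],[3,15],[18,0],[20,11],[24,12],[29,20],[42,19],[43,0]]
[[2,10],[3,15],[18,0],[20,11],[24,12],[29,20],[42,19],[43,0]]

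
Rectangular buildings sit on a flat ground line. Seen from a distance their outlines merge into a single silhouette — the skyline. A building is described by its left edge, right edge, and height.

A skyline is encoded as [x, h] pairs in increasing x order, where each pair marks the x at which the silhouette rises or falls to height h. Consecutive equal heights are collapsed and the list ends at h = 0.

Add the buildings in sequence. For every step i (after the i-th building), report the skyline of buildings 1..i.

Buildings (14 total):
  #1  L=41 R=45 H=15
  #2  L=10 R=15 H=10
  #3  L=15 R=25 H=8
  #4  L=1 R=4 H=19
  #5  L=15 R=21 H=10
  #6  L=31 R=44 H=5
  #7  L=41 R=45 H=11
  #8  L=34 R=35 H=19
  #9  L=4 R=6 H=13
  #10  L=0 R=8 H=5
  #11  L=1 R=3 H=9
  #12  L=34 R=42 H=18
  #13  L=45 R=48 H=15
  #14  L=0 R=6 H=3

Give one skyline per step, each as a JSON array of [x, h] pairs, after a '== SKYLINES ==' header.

== SKYLINES ==
[[41,15],[45,0]]
[[10,10],[15,0],[41,15],[45,0]]
[[10,10],[15,8],[25,0],[41,15],[45,0]]
[[1,19],[4,0],[10,10],[15,8],[25,0],[41,15],[45,0]]
[[1,19],[4,0],[10,10],[21,8],[25,0],[41,15],[45,0]]
[[1,19],[4,0],[10,10],[21,8],[25,0],[31,5],[41,15],[45,0]]
[[1,19],[4,0],[10,10],[21,8],[25,0],[31,5],[41,15],[45,0]]
[[1,19],[4,0],[10,10],[21,8],[25,0],[31,5],[34,19],[35,5],[41,15],[45,0]]
[[1,19],[4,13],[6,0],[10,10],[21,8],[25,0],[31,5],[34,19],[35,5],[41,15],[45,0]]
[[0,5],[1,19],[4,13],[6,5],[8,0],[10,10],[21,8],[25,0],[31,5],[34,19],[35,5],[41,15],[45,0]]
[[0,5],[1,19],[4,13],[6,5],[8,0],[10,10],[21,8],[25,0],[31,5],[34,19],[35,5],[41,15],[45,0]]
[[0,5],[1,19],[4,13],[6,5],[8,0],[10,10],[21,8],[25,0],[31,5],[34,19],[35,18],[42,15],[45,0]]
[[0,5],[1,19],[4,13],[6,5],[8,0],[10,10],[21,8],[25,0],[31,5],[34,19],[35,18],[42,15],[48,0]]
[[0,5],[1,19],[4,13],[6,5],[8,0],[10,10],[21,8],[25,0],[31,5],[34,19],[35,18],[42,15],[48,0]]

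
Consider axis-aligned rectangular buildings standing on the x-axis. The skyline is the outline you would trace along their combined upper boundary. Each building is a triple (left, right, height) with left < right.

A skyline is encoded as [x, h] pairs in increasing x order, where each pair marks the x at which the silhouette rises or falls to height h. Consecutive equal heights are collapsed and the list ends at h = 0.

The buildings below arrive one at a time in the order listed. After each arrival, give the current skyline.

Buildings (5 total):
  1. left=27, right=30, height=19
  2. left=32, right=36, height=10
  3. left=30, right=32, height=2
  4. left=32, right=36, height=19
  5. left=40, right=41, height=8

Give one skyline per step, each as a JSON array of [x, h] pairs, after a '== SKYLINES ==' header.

== SKYLINES ==
[[27,19],[30,0]]
[[27,19],[30,0],[32,10],[36,0]]
[[27,19],[30,2],[32,10],[36,0]]
[[27,19],[30,2],[32,19],[36,0]]
[[27,19],[30,2],[32,19],[36,0],[40,8],[41,0]]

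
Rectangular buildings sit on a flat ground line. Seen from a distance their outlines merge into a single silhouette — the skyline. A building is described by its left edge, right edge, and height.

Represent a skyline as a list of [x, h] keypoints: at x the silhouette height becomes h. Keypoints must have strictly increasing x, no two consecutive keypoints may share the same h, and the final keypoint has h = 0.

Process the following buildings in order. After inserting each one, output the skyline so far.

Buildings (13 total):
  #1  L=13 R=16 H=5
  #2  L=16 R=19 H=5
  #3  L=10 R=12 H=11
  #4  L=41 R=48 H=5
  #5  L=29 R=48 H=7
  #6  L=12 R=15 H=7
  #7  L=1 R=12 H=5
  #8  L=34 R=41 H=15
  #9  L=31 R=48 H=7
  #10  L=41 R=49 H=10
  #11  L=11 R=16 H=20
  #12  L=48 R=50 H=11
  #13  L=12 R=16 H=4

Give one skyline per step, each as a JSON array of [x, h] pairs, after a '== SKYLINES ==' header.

== SKYLINES ==
[[13,5],[16,0]]
[[13,5],[19,0]]
[[10,11],[12,0],[13,5],[19,0]]
[[10,11],[12,0],[13,5],[19,0],[41,5],[48,0]]
[[10,11],[12,0],[13,5],[19,0],[29,7],[48,0]]
[[10,11],[12,7],[15,5],[19,0],[29,7],[48,0]]
[[1,5],[10,11],[12,7],[15,5],[19,0],[29,7],[48,0]]
[[1,5],[10,11],[12,7],[15,5],[19,0],[29,7],[34,15],[41,7],[48,0]]
[[1,5],[10,11],[12,7],[15,5],[19,0],[29,7],[34,15],[41,7],[48,0]]
[[1,5],[10,11],[12,7],[15,5],[19,0],[29,7],[34,15],[41,10],[49,0]]
[[1,5],[10,11],[11,20],[16,5],[19,0],[29,7],[34,15],[41,10],[49,0]]
[[1,5],[10,11],[11,20],[16,5],[19,0],[29,7],[34,15],[41,10],[48,11],[50,0]]
[[1,5],[10,11],[11,20],[16,5],[19,0],[29,7],[34,15],[41,10],[48,11],[50,0]]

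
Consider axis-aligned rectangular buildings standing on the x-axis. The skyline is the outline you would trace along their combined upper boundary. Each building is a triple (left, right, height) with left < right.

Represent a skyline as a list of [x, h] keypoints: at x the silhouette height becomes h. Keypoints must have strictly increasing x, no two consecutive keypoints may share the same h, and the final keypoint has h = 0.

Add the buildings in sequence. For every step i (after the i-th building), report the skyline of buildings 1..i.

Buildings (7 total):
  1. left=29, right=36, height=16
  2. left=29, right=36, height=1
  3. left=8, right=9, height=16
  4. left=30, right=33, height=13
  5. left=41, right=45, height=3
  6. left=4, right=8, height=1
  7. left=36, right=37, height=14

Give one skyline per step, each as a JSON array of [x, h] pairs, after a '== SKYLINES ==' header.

== SKYLINES ==
[[29,16],[36,0]]
[[29,16],[36,0]]
[[8,16],[9,0],[29,16],[36,0]]
[[8,16],[9,0],[29,16],[36,0]]
[[8,16],[9,0],[29,16],[36,0],[41,3],[45,0]]
[[4,1],[8,16],[9,0],[29,16],[36,0],[41,3],[45,0]]
[[4,1],[8,16],[9,0],[29,16],[36,14],[37,0],[41,3],[45,0]]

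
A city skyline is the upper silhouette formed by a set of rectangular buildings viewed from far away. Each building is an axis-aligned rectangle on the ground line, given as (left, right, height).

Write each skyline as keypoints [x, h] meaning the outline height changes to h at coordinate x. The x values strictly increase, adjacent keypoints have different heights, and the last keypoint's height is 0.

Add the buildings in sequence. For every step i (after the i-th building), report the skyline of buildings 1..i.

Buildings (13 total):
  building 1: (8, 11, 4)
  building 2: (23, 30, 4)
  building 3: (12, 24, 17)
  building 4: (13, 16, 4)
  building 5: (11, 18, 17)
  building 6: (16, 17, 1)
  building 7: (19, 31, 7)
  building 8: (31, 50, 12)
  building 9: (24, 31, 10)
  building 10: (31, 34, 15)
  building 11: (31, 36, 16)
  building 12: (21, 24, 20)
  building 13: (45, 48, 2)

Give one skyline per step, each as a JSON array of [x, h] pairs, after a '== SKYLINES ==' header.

== SKYLINES ==
[[8,4],[11,0]]
[[8,4],[11,0],[23,4],[30,0]]
[[8,4],[11,0],[12,17],[24,4],[30,0]]
[[8,4],[11,0],[12,17],[24,4],[30,0]]
[[8,4],[11,17],[24,4],[30,0]]
[[8,4],[11,17],[24,4],[30,0]]
[[8,4],[11,17],[24,7],[31,0]]
[[8,4],[11,17],[24,7],[31,12],[50,0]]
[[8,4],[11,17],[24,10],[31,12],[50,0]]
[[8,4],[11,17],[24,10],[31,15],[34,12],[50,0]]
[[8,4],[11,17],[24,10],[31,16],[36,12],[50,0]]
[[8,4],[11,17],[21,20],[24,10],[31,16],[36,12],[50,0]]
[[8,4],[11,17],[21,20],[24,10],[31,16],[36,12],[50,0]]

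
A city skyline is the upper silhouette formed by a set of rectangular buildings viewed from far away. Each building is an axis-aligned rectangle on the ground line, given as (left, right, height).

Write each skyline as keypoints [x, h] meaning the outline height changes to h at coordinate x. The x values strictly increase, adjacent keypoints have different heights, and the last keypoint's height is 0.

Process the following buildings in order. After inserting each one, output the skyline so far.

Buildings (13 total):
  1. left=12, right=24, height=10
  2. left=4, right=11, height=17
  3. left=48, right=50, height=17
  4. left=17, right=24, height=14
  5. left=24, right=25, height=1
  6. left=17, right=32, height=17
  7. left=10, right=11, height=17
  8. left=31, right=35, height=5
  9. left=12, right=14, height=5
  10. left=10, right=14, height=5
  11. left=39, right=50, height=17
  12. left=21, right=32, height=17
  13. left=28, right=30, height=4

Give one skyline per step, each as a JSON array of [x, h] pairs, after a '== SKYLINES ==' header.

== SKYLINES ==
[[12,10],[24,0]]
[[4,17],[11,0],[12,10],[24,0]]
[[4,17],[11,0],[12,10],[24,0],[48,17],[50,0]]
[[4,17],[11,0],[12,10],[17,14],[24,0],[48,17],[50,0]]
[[4,17],[11,0],[12,10],[17,14],[24,1],[25,0],[48,17],[50,0]]
[[4,17],[11,0],[12,10],[17,17],[32,0],[48,17],[50,0]]
[[4,17],[11,0],[12,10],[17,17],[32,0],[48,17],[50,0]]
[[4,17],[11,0],[12,10],[17,17],[32,5],[35,0],[48,17],[50,0]]
[[4,17],[11,0],[12,10],[17,17],[32,5],[35,0],[48,17],[50,0]]
[[4,17],[11,5],[12,10],[17,17],[32,5],[35,0],[48,17],[50,0]]
[[4,17],[11,5],[12,10],[17,17],[32,5],[35,0],[39,17],[50,0]]
[[4,17],[11,5],[12,10],[17,17],[32,5],[35,0],[39,17],[50,0]]
[[4,17],[11,5],[12,10],[17,17],[32,5],[35,0],[39,17],[50,0]]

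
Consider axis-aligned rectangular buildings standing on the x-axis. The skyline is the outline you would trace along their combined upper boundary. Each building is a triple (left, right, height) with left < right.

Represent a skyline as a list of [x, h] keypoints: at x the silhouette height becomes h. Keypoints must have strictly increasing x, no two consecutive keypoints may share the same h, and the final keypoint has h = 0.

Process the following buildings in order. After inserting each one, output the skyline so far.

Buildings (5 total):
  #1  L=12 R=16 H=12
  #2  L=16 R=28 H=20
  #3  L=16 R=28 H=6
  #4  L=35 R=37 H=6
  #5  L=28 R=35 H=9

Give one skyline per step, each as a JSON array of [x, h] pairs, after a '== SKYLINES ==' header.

== SKYLINES ==
[[12,12],[16,0]]
[[12,12],[16,20],[28,0]]
[[12,12],[16,20],[28,0]]
[[12,12],[16,20],[28,0],[35,6],[37,0]]
[[12,12],[16,20],[28,9],[35,6],[37,0]]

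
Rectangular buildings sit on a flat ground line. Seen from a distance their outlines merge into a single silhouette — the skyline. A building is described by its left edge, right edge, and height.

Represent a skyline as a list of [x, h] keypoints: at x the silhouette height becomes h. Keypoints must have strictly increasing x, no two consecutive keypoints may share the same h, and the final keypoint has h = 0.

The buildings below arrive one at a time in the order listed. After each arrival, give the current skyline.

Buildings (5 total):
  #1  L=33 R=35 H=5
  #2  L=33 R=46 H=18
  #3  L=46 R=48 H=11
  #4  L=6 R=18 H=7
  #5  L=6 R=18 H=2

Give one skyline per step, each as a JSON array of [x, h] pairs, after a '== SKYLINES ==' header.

== SKYLINES ==
[[33,5],[35,0]]
[[33,18],[46,0]]
[[33,18],[46,11],[48,0]]
[[6,7],[18,0],[33,18],[46,11],[48,0]]
[[6,7],[18,0],[33,18],[46,11],[48,0]]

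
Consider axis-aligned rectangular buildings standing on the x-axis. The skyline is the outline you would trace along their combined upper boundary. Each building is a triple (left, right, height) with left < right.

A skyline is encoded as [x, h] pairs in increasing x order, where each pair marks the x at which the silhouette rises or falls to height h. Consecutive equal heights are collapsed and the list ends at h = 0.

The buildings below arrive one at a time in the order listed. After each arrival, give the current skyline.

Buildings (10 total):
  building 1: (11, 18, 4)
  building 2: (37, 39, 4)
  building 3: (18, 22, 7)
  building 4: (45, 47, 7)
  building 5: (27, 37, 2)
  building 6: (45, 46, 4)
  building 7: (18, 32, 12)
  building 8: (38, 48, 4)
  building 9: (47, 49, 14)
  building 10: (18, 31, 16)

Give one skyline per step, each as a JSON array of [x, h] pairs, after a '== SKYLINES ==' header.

== SKYLINES ==
[[11,4],[18,0]]
[[11,4],[18,0],[37,4],[39,0]]
[[11,4],[18,7],[22,0],[37,4],[39,0]]
[[11,4],[18,7],[22,0],[37,4],[39,0],[45,7],[47,0]]
[[11,4],[18,7],[22,0],[27,2],[37,4],[39,0],[45,7],[47,0]]
[[11,4],[18,7],[22,0],[27,2],[37,4],[39,0],[45,7],[47,0]]
[[11,4],[18,12],[32,2],[37,4],[39,0],[45,7],[47,0]]
[[11,4],[18,12],[32,2],[37,4],[45,7],[47,4],[48,0]]
[[11,4],[18,12],[32,2],[37,4],[45,7],[47,14],[49,0]]
[[11,4],[18,16],[31,12],[32,2],[37,4],[45,7],[47,14],[49,0]]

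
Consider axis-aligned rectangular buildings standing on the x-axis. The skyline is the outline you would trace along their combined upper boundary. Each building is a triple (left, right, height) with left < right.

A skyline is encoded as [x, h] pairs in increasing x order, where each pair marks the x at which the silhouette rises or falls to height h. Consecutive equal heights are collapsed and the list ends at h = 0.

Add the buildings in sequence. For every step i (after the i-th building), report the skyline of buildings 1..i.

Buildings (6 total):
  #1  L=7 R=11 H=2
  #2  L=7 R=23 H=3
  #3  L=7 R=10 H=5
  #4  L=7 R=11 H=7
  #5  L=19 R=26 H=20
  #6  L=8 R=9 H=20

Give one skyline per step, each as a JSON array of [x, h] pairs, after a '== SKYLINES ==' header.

== SKYLINES ==
[[7,2],[11,0]]
[[7,3],[23,0]]
[[7,5],[10,3],[23,0]]
[[7,7],[11,3],[23,0]]
[[7,7],[11,3],[19,20],[26,0]]
[[7,7],[8,20],[9,7],[11,3],[19,20],[26,0]]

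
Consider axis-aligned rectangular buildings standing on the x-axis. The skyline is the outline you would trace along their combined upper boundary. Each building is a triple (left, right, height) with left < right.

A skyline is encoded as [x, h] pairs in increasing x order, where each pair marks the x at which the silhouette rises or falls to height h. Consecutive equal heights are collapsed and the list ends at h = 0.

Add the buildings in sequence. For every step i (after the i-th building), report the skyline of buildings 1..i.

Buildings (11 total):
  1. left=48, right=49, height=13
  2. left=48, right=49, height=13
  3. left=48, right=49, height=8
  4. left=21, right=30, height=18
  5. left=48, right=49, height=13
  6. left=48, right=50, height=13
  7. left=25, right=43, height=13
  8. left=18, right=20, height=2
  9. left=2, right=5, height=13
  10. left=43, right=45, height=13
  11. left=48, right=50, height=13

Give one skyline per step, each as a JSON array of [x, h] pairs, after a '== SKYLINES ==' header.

== SKYLINES ==
[[48,13],[49,0]]
[[48,13],[49,0]]
[[48,13],[49,0]]
[[21,18],[30,0],[48,13],[49,0]]
[[21,18],[30,0],[48,13],[49,0]]
[[21,18],[30,0],[48,13],[50,0]]
[[21,18],[30,13],[43,0],[48,13],[50,0]]
[[18,2],[20,0],[21,18],[30,13],[43,0],[48,13],[50,0]]
[[2,13],[5,0],[18,2],[20,0],[21,18],[30,13],[43,0],[48,13],[50,0]]
[[2,13],[5,0],[18,2],[20,0],[21,18],[30,13],[45,0],[48,13],[50,0]]
[[2,13],[5,0],[18,2],[20,0],[21,18],[30,13],[45,0],[48,13],[50,0]]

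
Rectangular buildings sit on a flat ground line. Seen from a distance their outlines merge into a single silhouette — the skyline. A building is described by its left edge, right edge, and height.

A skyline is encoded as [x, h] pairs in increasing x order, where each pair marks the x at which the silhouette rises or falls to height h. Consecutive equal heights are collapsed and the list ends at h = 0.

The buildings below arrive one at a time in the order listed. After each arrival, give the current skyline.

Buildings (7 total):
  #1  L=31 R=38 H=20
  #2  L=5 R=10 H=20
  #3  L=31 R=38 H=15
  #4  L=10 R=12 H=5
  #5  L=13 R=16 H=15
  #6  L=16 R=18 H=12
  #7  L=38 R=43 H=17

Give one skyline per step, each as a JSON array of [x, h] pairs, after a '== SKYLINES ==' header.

== SKYLINES ==
[[31,20],[38,0]]
[[5,20],[10,0],[31,20],[38,0]]
[[5,20],[10,0],[31,20],[38,0]]
[[5,20],[10,5],[12,0],[31,20],[38,0]]
[[5,20],[10,5],[12,0],[13,15],[16,0],[31,20],[38,0]]
[[5,20],[10,5],[12,0],[13,15],[16,12],[18,0],[31,20],[38,0]]
[[5,20],[10,5],[12,0],[13,15],[16,12],[18,0],[31,20],[38,17],[43,0]]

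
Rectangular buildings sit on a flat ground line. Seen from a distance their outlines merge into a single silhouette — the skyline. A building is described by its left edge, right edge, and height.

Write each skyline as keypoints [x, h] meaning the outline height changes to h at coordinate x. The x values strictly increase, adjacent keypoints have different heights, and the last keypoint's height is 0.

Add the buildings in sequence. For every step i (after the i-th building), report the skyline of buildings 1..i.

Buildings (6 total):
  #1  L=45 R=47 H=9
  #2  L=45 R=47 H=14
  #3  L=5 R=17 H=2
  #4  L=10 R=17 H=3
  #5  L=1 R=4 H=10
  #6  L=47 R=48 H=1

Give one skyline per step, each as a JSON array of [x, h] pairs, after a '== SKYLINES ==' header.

== SKYLINES ==
[[45,9],[47,0]]
[[45,14],[47,0]]
[[5,2],[17,0],[45,14],[47,0]]
[[5,2],[10,3],[17,0],[45,14],[47,0]]
[[1,10],[4,0],[5,2],[10,3],[17,0],[45,14],[47,0]]
[[1,10],[4,0],[5,2],[10,3],[17,0],[45,14],[47,1],[48,0]]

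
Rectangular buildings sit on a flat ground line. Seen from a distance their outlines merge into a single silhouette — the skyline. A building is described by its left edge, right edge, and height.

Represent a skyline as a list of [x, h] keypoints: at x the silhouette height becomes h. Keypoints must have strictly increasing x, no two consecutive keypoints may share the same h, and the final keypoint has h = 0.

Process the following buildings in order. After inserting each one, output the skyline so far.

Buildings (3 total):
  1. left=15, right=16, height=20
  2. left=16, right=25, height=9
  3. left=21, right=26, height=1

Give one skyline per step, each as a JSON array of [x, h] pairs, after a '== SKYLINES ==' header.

== SKYLINES ==
[[15,20],[16,0]]
[[15,20],[16,9],[25,0]]
[[15,20],[16,9],[25,1],[26,0]]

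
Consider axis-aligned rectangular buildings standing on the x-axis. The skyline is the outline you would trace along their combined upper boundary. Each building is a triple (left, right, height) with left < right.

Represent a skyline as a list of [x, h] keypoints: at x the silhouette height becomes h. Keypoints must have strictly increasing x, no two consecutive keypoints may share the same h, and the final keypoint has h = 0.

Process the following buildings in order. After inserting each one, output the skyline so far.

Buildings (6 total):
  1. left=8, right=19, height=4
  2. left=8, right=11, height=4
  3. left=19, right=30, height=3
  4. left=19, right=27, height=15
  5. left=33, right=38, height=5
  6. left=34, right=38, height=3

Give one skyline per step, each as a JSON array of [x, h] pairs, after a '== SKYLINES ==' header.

== SKYLINES ==
[[8,4],[19,0]]
[[8,4],[19,0]]
[[8,4],[19,3],[30,0]]
[[8,4],[19,15],[27,3],[30,0]]
[[8,4],[19,15],[27,3],[30,0],[33,5],[38,0]]
[[8,4],[19,15],[27,3],[30,0],[33,5],[38,0]]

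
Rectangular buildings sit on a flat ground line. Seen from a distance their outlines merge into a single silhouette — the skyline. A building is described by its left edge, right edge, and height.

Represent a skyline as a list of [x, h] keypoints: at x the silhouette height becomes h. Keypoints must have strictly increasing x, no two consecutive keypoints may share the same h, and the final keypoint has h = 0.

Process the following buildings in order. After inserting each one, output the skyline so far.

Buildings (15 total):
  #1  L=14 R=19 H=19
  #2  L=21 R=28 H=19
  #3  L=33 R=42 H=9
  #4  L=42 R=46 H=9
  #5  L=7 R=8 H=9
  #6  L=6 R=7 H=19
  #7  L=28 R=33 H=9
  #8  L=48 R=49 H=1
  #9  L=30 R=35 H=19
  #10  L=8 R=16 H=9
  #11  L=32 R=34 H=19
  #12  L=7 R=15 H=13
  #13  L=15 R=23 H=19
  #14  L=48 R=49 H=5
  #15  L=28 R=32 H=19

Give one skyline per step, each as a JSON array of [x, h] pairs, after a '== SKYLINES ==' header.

== SKYLINES ==
[[14,19],[19,0]]
[[14,19],[19,0],[21,19],[28,0]]
[[14,19],[19,0],[21,19],[28,0],[33,9],[42,0]]
[[14,19],[19,0],[21,19],[28,0],[33,9],[46,0]]
[[7,9],[8,0],[14,19],[19,0],[21,19],[28,0],[33,9],[46,0]]
[[6,19],[7,9],[8,0],[14,19],[19,0],[21,19],[28,0],[33,9],[46,0]]
[[6,19],[7,9],[8,0],[14,19],[19,0],[21,19],[28,9],[46,0]]
[[6,19],[7,9],[8,0],[14,19],[19,0],[21,19],[28,9],[46,0],[48,1],[49,0]]
[[6,19],[7,9],[8,0],[14,19],[19,0],[21,19],[28,9],[30,19],[35,9],[46,0],[48,1],[49,0]]
[[6,19],[7,9],[14,19],[19,0],[21,19],[28,9],[30,19],[35,9],[46,0],[48,1],[49,0]]
[[6,19],[7,9],[14,19],[19,0],[21,19],[28,9],[30,19],[35,9],[46,0],[48,1],[49,0]]
[[6,19],[7,13],[14,19],[19,0],[21,19],[28,9],[30,19],[35,9],[46,0],[48,1],[49,0]]
[[6,19],[7,13],[14,19],[28,9],[30,19],[35,9],[46,0],[48,1],[49,0]]
[[6,19],[7,13],[14,19],[28,9],[30,19],[35,9],[46,0],[48,5],[49,0]]
[[6,19],[7,13],[14,19],[35,9],[46,0],[48,5],[49,0]]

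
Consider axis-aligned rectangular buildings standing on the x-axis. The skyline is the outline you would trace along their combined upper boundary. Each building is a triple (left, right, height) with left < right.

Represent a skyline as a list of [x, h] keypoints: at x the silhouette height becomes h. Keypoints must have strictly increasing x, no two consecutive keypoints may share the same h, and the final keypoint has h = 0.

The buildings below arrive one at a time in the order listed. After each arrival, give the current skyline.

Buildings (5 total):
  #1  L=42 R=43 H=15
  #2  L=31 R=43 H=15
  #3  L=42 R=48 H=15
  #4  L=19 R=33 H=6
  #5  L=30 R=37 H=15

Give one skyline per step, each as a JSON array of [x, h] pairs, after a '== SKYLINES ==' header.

== SKYLINES ==
[[42,15],[43,0]]
[[31,15],[43,0]]
[[31,15],[48,0]]
[[19,6],[31,15],[48,0]]
[[19,6],[30,15],[48,0]]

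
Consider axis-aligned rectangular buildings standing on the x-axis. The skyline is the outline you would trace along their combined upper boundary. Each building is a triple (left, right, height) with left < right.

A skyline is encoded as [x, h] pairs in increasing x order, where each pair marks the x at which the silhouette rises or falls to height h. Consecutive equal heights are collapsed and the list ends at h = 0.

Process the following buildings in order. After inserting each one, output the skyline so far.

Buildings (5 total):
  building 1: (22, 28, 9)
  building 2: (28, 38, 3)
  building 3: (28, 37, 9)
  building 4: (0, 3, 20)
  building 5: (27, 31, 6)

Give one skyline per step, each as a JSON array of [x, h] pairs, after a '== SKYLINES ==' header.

== SKYLINES ==
[[22,9],[28,0]]
[[22,9],[28,3],[38,0]]
[[22,9],[37,3],[38,0]]
[[0,20],[3,0],[22,9],[37,3],[38,0]]
[[0,20],[3,0],[22,9],[37,3],[38,0]]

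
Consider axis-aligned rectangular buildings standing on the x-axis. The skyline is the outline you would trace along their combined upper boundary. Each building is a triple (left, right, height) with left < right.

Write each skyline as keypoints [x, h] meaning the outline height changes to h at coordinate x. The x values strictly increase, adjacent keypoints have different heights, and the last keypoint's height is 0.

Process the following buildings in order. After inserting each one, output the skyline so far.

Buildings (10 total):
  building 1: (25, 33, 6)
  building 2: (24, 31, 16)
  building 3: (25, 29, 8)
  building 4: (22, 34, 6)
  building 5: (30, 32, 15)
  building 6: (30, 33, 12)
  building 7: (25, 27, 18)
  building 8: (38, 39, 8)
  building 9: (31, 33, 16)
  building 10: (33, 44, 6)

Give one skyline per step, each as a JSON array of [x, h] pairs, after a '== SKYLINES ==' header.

== SKYLINES ==
[[25,6],[33,0]]
[[24,16],[31,6],[33,0]]
[[24,16],[31,6],[33,0]]
[[22,6],[24,16],[31,6],[34,0]]
[[22,6],[24,16],[31,15],[32,6],[34,0]]
[[22,6],[24,16],[31,15],[32,12],[33,6],[34,0]]
[[22,6],[24,16],[25,18],[27,16],[31,15],[32,12],[33,6],[34,0]]
[[22,6],[24,16],[25,18],[27,16],[31,15],[32,12],[33,6],[34,0],[38,8],[39,0]]
[[22,6],[24,16],[25,18],[27,16],[33,6],[34,0],[38,8],[39,0]]
[[22,6],[24,16],[25,18],[27,16],[33,6],[38,8],[39,6],[44,0]]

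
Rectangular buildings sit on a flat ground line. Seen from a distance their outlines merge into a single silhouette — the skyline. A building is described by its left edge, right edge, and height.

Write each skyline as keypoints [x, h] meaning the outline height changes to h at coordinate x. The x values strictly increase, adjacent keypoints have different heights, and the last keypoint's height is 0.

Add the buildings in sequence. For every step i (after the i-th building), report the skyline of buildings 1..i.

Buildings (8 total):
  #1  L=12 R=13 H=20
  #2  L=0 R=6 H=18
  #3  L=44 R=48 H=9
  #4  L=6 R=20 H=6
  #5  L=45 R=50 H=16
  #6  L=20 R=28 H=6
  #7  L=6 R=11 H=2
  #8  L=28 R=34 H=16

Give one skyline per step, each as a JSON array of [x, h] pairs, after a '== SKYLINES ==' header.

== SKYLINES ==
[[12,20],[13,0]]
[[0,18],[6,0],[12,20],[13,0]]
[[0,18],[6,0],[12,20],[13,0],[44,9],[48,0]]
[[0,18],[6,6],[12,20],[13,6],[20,0],[44,9],[48,0]]
[[0,18],[6,6],[12,20],[13,6],[20,0],[44,9],[45,16],[50,0]]
[[0,18],[6,6],[12,20],[13,6],[28,0],[44,9],[45,16],[50,0]]
[[0,18],[6,6],[12,20],[13,6],[28,0],[44,9],[45,16],[50,0]]
[[0,18],[6,6],[12,20],[13,6],[28,16],[34,0],[44,9],[45,16],[50,0]]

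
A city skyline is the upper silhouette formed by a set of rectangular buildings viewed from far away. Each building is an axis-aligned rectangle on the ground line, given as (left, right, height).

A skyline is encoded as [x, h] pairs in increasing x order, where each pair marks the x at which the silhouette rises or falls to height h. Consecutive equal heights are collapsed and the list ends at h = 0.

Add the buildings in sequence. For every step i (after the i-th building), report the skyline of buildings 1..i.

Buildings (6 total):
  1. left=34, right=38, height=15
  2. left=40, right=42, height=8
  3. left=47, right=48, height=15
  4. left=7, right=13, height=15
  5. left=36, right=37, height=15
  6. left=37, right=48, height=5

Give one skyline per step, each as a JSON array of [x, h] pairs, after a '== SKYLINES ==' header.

== SKYLINES ==
[[34,15],[38,0]]
[[34,15],[38,0],[40,8],[42,0]]
[[34,15],[38,0],[40,8],[42,0],[47,15],[48,0]]
[[7,15],[13,0],[34,15],[38,0],[40,8],[42,0],[47,15],[48,0]]
[[7,15],[13,0],[34,15],[38,0],[40,8],[42,0],[47,15],[48,0]]
[[7,15],[13,0],[34,15],[38,5],[40,8],[42,5],[47,15],[48,0]]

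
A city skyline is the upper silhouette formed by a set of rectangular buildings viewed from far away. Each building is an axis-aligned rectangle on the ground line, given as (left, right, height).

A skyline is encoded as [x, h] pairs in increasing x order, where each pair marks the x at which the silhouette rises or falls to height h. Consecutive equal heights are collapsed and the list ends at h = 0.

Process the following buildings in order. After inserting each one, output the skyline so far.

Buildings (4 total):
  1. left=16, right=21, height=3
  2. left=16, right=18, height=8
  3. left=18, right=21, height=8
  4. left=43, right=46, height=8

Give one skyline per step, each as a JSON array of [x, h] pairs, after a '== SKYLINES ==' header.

== SKYLINES ==
[[16,3],[21,0]]
[[16,8],[18,3],[21,0]]
[[16,8],[21,0]]
[[16,8],[21,0],[43,8],[46,0]]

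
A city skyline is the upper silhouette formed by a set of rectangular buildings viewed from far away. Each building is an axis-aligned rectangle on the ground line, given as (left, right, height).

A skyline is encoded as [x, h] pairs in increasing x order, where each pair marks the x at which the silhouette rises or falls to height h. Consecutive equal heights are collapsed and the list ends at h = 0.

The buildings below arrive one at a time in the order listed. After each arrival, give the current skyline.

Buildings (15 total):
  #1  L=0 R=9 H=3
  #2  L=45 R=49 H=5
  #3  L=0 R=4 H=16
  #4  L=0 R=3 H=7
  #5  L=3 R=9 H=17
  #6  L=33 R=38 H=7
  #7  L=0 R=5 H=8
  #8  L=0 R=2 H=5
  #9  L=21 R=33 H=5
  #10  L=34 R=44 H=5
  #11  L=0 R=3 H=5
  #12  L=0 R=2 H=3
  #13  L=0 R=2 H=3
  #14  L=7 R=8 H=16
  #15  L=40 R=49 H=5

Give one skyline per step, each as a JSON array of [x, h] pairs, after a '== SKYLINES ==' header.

== SKYLINES ==
[[0,3],[9,0]]
[[0,3],[9,0],[45,5],[49,0]]
[[0,16],[4,3],[9,0],[45,5],[49,0]]
[[0,16],[4,3],[9,0],[45,5],[49,0]]
[[0,16],[3,17],[9,0],[45,5],[49,0]]
[[0,16],[3,17],[9,0],[33,7],[38,0],[45,5],[49,0]]
[[0,16],[3,17],[9,0],[33,7],[38,0],[45,5],[49,0]]
[[0,16],[3,17],[9,0],[33,7],[38,0],[45,5],[49,0]]
[[0,16],[3,17],[9,0],[21,5],[33,7],[38,0],[45,5],[49,0]]
[[0,16],[3,17],[9,0],[21,5],[33,7],[38,5],[44,0],[45,5],[49,0]]
[[0,16],[3,17],[9,0],[21,5],[33,7],[38,5],[44,0],[45,5],[49,0]]
[[0,16],[3,17],[9,0],[21,5],[33,7],[38,5],[44,0],[45,5],[49,0]]
[[0,16],[3,17],[9,0],[21,5],[33,7],[38,5],[44,0],[45,5],[49,0]]
[[0,16],[3,17],[9,0],[21,5],[33,7],[38,5],[44,0],[45,5],[49,0]]
[[0,16],[3,17],[9,0],[21,5],[33,7],[38,5],[49,0]]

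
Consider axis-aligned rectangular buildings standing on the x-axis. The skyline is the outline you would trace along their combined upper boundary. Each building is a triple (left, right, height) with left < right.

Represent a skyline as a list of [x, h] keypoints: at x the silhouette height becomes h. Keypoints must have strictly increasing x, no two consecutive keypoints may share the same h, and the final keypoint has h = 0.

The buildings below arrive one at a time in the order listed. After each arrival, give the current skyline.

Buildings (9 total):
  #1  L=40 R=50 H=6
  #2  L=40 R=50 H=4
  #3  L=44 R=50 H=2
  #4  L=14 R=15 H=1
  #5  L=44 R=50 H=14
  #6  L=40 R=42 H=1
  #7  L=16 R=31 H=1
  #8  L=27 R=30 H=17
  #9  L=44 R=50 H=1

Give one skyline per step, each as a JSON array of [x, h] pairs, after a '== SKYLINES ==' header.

== SKYLINES ==
[[40,6],[50,0]]
[[40,6],[50,0]]
[[40,6],[50,0]]
[[14,1],[15,0],[40,6],[50,0]]
[[14,1],[15,0],[40,6],[44,14],[50,0]]
[[14,1],[15,0],[40,6],[44,14],[50,0]]
[[14,1],[15,0],[16,1],[31,0],[40,6],[44,14],[50,0]]
[[14,1],[15,0],[16,1],[27,17],[30,1],[31,0],[40,6],[44,14],[50,0]]
[[14,1],[15,0],[16,1],[27,17],[30,1],[31,0],[40,6],[44,14],[50,0]]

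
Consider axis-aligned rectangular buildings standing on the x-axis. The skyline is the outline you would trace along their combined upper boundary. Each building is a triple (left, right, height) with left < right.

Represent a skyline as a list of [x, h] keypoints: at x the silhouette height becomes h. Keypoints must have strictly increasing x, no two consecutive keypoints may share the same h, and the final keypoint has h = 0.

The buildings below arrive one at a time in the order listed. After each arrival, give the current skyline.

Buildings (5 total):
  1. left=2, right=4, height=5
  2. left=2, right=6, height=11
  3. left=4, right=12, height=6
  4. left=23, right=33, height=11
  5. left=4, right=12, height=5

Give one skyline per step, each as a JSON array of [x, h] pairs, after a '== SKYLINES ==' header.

== SKYLINES ==
[[2,5],[4,0]]
[[2,11],[6,0]]
[[2,11],[6,6],[12,0]]
[[2,11],[6,6],[12,0],[23,11],[33,0]]
[[2,11],[6,6],[12,0],[23,11],[33,0]]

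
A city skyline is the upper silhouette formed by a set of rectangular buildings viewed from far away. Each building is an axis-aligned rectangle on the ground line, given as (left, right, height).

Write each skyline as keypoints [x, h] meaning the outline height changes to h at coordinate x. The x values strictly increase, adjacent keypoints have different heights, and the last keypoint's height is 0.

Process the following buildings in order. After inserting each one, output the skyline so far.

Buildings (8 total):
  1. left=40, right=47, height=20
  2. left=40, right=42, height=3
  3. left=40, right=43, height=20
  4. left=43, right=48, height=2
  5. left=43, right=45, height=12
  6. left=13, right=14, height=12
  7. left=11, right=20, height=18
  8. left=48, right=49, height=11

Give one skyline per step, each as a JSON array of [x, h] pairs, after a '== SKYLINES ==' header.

== SKYLINES ==
[[40,20],[47,0]]
[[40,20],[47,0]]
[[40,20],[47,0]]
[[40,20],[47,2],[48,0]]
[[40,20],[47,2],[48,0]]
[[13,12],[14,0],[40,20],[47,2],[48,0]]
[[11,18],[20,0],[40,20],[47,2],[48,0]]
[[11,18],[20,0],[40,20],[47,2],[48,11],[49,0]]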